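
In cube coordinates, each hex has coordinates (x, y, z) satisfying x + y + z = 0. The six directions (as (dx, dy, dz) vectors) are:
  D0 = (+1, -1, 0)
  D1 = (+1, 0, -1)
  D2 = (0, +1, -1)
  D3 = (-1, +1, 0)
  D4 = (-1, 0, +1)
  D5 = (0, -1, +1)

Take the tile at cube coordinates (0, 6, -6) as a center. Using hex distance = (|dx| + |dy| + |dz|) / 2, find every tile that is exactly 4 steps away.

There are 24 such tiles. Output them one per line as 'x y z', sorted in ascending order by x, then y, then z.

Answer: -4 6 -2
-4 7 -3
-4 8 -4
-4 9 -5
-4 10 -6
-3 5 -2
-3 10 -7
-2 4 -2
-2 10 -8
-1 3 -2
-1 10 -9
0 2 -2
0 10 -10
1 2 -3
1 9 -10
2 2 -4
2 8 -10
3 2 -5
3 7 -10
4 2 -6
4 3 -7
4 4 -8
4 5 -9
4 6 -10

Derivation:
Walk ring at distance 4 from (0, 6, -6):
Start at center + D4*4 = (-4, 6, -2)
  hex 0: (-4, 6, -2)
  hex 1: (-3, 5, -2)
  hex 2: (-2, 4, -2)
  hex 3: (-1, 3, -2)
  hex 4: (0, 2, -2)
  hex 5: (1, 2, -3)
  hex 6: (2, 2, -4)
  hex 7: (3, 2, -5)
  hex 8: (4, 2, -6)
  hex 9: (4, 3, -7)
  hex 10: (4, 4, -8)
  hex 11: (4, 5, -9)
  hex 12: (4, 6, -10)
  hex 13: (3, 7, -10)
  hex 14: (2, 8, -10)
  hex 15: (1, 9, -10)
  hex 16: (0, 10, -10)
  hex 17: (-1, 10, -9)
  hex 18: (-2, 10, -8)
  hex 19: (-3, 10, -7)
  hex 20: (-4, 10, -6)
  hex 21: (-4, 9, -5)
  hex 22: (-4, 8, -4)
  hex 23: (-4, 7, -3)
Sorted: 24 hexes.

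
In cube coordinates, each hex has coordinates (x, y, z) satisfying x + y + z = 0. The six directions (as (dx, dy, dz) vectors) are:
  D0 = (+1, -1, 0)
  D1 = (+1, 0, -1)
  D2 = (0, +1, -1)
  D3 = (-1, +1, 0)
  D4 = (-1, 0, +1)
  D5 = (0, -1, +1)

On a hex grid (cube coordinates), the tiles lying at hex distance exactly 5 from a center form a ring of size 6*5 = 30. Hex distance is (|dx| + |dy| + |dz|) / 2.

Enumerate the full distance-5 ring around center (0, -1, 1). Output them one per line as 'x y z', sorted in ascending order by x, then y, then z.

Answer: -5 -1 6
-5 0 5
-5 1 4
-5 2 3
-5 3 2
-5 4 1
-4 -2 6
-4 4 0
-3 -3 6
-3 4 -1
-2 -4 6
-2 4 -2
-1 -5 6
-1 4 -3
0 -6 6
0 4 -4
1 -6 5
1 3 -4
2 -6 4
2 2 -4
3 -6 3
3 1 -4
4 -6 2
4 0 -4
5 -6 1
5 -5 0
5 -4 -1
5 -3 -2
5 -2 -3
5 -1 -4

Derivation:
Walk ring at distance 5 from (0, -1, 1):
Start at center + D4*5 = (-5, -1, 6)
  hex 0: (-5, -1, 6)
  hex 1: (-4, -2, 6)
  hex 2: (-3, -3, 6)
  hex 3: (-2, -4, 6)
  hex 4: (-1, -5, 6)
  hex 5: (0, -6, 6)
  hex 6: (1, -6, 5)
  hex 7: (2, -6, 4)
  hex 8: (3, -6, 3)
  hex 9: (4, -6, 2)
  hex 10: (5, -6, 1)
  hex 11: (5, -5, 0)
  hex 12: (5, -4, -1)
  hex 13: (5, -3, -2)
  hex 14: (5, -2, -3)
  hex 15: (5, -1, -4)
  hex 16: (4, 0, -4)
  hex 17: (3, 1, -4)
  hex 18: (2, 2, -4)
  hex 19: (1, 3, -4)
  hex 20: (0, 4, -4)
  hex 21: (-1, 4, -3)
  hex 22: (-2, 4, -2)
  hex 23: (-3, 4, -1)
  hex 24: (-4, 4, 0)
  hex 25: (-5, 4, 1)
  hex 26: (-5, 3, 2)
  hex 27: (-5, 2, 3)
  hex 28: (-5, 1, 4)
  hex 29: (-5, 0, 5)
Sorted: 30 hexes.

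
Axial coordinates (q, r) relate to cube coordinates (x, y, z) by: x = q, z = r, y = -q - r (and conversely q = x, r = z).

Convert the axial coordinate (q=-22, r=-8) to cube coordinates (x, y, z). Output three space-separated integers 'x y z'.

Answer: -22 30 -8

Derivation:
x = q = -22
z = r = -8
y = -x - z = -(-22) - (-8) = 30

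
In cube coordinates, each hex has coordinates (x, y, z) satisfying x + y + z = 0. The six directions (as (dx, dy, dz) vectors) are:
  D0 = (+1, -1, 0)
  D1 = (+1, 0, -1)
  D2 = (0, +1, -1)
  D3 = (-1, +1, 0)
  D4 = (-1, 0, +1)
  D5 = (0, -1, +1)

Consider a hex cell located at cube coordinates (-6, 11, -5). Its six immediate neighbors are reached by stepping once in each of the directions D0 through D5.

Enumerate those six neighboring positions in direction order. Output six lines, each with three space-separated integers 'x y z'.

Answer: -5 10 -5
-5 11 -6
-6 12 -6
-7 12 -5
-7 11 -4
-6 10 -4

Derivation:
Center: (-6, 11, -5). Add each direction:
  D0: (-6, 11, -5) + (1, -1, 0) = (-5, 10, -5)
  D1: (-6, 11, -5) + (1, 0, -1) = (-5, 11, -6)
  D2: (-6, 11, -5) + (0, 1, -1) = (-6, 12, -6)
  D3: (-6, 11, -5) + (-1, 1, 0) = (-7, 12, -5)
  D4: (-6, 11, -5) + (-1, 0, 1) = (-7, 11, -4)
  D5: (-6, 11, -5) + (0, -1, 1) = (-6, 10, -4)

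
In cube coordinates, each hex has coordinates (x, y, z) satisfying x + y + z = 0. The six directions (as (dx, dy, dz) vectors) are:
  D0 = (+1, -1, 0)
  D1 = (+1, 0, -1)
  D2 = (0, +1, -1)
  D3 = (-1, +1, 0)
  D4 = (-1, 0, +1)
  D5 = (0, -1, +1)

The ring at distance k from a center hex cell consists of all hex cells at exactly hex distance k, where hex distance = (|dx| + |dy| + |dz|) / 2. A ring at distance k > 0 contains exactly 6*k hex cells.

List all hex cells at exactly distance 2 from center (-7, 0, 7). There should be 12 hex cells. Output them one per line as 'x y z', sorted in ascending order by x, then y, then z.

Walk ring at distance 2 from (-7, 0, 7):
Start at center + D4*2 = (-9, 0, 9)
  hex 0: (-9, 0, 9)
  hex 1: (-8, -1, 9)
  hex 2: (-7, -2, 9)
  hex 3: (-6, -2, 8)
  hex 4: (-5, -2, 7)
  hex 5: (-5, -1, 6)
  hex 6: (-5, 0, 5)
  hex 7: (-6, 1, 5)
  hex 8: (-7, 2, 5)
  hex 9: (-8, 2, 6)
  hex 10: (-9, 2, 7)
  hex 11: (-9, 1, 8)
Sorted: 12 hexes.

Answer: -9 0 9
-9 1 8
-9 2 7
-8 -1 9
-8 2 6
-7 -2 9
-7 2 5
-6 -2 8
-6 1 5
-5 -2 7
-5 -1 6
-5 0 5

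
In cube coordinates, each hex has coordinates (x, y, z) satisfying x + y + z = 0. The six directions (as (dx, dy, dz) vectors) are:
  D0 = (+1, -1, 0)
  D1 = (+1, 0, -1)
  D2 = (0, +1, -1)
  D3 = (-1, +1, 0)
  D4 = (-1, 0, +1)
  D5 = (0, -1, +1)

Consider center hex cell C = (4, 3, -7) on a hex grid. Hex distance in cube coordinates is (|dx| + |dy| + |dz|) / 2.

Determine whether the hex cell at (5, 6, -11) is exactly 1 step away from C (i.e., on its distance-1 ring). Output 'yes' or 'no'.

|px - cx| = |5 - 4| = 1
|py - cy| = |6 - 3| = 3
|pz - cz| = |-11 - (-7)| = 4
distance = (1+3+4)/2 = 8/2 = 4
radius = 1; distance != radius -> no

Answer: no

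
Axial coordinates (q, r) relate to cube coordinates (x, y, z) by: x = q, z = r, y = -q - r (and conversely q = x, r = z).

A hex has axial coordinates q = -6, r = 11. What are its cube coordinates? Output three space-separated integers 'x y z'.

x = q = -6
z = r = 11
y = -x - z = -(-6) - (11) = -5

Answer: -6 -5 11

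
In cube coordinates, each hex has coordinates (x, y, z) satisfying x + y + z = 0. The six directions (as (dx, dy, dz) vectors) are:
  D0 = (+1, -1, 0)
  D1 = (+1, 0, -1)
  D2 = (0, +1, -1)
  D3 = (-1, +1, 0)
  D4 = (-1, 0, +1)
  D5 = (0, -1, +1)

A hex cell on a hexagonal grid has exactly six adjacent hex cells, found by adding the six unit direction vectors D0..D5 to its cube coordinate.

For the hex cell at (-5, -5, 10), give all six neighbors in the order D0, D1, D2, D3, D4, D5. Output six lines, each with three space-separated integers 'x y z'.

Answer: -4 -6 10
-4 -5 9
-5 -4 9
-6 -4 10
-6 -5 11
-5 -6 11

Derivation:
Center: (-5, -5, 10). Add each direction:
  D0: (-5, -5, 10) + (1, -1, 0) = (-4, -6, 10)
  D1: (-5, -5, 10) + (1, 0, -1) = (-4, -5, 9)
  D2: (-5, -5, 10) + (0, 1, -1) = (-5, -4, 9)
  D3: (-5, -5, 10) + (-1, 1, 0) = (-6, -4, 10)
  D4: (-5, -5, 10) + (-1, 0, 1) = (-6, -5, 11)
  D5: (-5, -5, 10) + (0, -1, 1) = (-5, -6, 11)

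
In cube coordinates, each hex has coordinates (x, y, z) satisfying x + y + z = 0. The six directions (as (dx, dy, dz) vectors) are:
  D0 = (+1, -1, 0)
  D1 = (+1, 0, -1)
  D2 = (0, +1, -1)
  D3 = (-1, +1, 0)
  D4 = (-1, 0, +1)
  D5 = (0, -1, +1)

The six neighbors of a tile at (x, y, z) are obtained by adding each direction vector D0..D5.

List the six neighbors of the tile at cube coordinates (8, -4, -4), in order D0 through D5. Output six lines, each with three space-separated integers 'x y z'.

Center: (8, -4, -4). Add each direction:
  D0: (8, -4, -4) + (1, -1, 0) = (9, -5, -4)
  D1: (8, -4, -4) + (1, 0, -1) = (9, -4, -5)
  D2: (8, -4, -4) + (0, 1, -1) = (8, -3, -5)
  D3: (8, -4, -4) + (-1, 1, 0) = (7, -3, -4)
  D4: (8, -4, -4) + (-1, 0, 1) = (7, -4, -3)
  D5: (8, -4, -4) + (0, -1, 1) = (8, -5, -3)

Answer: 9 -5 -4
9 -4 -5
8 -3 -5
7 -3 -4
7 -4 -3
8 -5 -3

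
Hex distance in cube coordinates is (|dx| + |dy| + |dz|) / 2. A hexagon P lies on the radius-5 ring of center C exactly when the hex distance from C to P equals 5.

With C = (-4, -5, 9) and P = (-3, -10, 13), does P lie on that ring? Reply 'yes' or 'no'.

Answer: yes

Derivation:
|px - cx| = |-3 - (-4)| = 1
|py - cy| = |-10 - (-5)| = 5
|pz - cz| = |13 - 9| = 4
distance = (1+5+4)/2 = 10/2 = 5
radius = 5; distance == radius -> yes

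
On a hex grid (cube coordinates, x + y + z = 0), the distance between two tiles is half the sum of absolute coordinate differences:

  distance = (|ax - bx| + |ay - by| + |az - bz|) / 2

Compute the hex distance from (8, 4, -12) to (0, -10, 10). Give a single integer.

Answer: 22

Derivation:
|ax - bx| = |8 - 0| = 8
|ay - by| = |4 - (-10)| = 14
|az - bz| = |-12 - 10| = 22
distance = (8 + 14 + 22) / 2 = 44 / 2 = 22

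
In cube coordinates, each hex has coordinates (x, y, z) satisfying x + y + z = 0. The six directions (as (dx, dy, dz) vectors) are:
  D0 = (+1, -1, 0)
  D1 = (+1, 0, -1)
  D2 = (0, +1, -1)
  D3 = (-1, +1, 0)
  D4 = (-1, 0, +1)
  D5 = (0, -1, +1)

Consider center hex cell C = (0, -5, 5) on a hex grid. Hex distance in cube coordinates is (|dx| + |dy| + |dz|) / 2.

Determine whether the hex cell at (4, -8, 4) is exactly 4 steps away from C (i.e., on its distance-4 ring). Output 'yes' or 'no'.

Answer: yes

Derivation:
|px - cx| = |4 - 0| = 4
|py - cy| = |-8 - (-5)| = 3
|pz - cz| = |4 - 5| = 1
distance = (4+3+1)/2 = 8/2 = 4
radius = 4; distance == radius -> yes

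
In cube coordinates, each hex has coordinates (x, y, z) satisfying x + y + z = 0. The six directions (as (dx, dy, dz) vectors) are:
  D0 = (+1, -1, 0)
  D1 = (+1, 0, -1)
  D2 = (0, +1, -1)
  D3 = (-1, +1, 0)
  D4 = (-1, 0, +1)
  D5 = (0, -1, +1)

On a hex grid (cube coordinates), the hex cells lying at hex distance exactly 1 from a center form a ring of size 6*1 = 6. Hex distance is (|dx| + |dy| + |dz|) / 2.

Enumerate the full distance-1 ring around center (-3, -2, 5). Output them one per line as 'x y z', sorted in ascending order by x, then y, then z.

Answer: -4 -2 6
-4 -1 5
-3 -3 6
-3 -1 4
-2 -3 5
-2 -2 4

Derivation:
Walk ring at distance 1 from (-3, -2, 5):
Start at center + D4*1 = (-4, -2, 6)
  hex 0: (-4, -2, 6)
  hex 1: (-3, -3, 6)
  hex 2: (-2, -3, 5)
  hex 3: (-2, -2, 4)
  hex 4: (-3, -1, 4)
  hex 5: (-4, -1, 5)
Sorted: 6 hexes.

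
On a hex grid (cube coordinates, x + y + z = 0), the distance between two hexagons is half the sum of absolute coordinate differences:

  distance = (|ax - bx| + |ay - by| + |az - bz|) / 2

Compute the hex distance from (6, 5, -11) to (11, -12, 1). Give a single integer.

Answer: 17

Derivation:
|ax - bx| = |6 - 11| = 5
|ay - by| = |5 - (-12)| = 17
|az - bz| = |-11 - 1| = 12
distance = (5 + 17 + 12) / 2 = 34 / 2 = 17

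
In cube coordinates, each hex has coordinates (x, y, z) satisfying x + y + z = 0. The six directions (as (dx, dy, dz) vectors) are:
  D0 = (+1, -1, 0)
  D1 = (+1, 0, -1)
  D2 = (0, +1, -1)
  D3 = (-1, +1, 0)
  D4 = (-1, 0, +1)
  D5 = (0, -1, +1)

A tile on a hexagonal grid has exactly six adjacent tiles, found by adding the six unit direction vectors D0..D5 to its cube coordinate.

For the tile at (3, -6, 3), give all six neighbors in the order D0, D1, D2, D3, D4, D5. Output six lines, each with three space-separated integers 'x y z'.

Center: (3, -6, 3). Add each direction:
  D0: (3, -6, 3) + (1, -1, 0) = (4, -7, 3)
  D1: (3, -6, 3) + (1, 0, -1) = (4, -6, 2)
  D2: (3, -6, 3) + (0, 1, -1) = (3, -5, 2)
  D3: (3, -6, 3) + (-1, 1, 0) = (2, -5, 3)
  D4: (3, -6, 3) + (-1, 0, 1) = (2, -6, 4)
  D5: (3, -6, 3) + (0, -1, 1) = (3, -7, 4)

Answer: 4 -7 3
4 -6 2
3 -5 2
2 -5 3
2 -6 4
3 -7 4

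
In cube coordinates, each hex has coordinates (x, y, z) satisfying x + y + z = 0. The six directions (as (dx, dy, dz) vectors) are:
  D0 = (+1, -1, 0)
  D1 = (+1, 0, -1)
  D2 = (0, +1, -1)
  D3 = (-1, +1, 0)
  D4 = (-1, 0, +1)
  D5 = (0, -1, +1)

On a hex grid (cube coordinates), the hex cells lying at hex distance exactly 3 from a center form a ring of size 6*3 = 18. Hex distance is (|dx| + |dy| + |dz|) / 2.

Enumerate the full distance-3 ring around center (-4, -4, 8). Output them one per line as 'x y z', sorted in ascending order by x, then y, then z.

Answer: -7 -4 11
-7 -3 10
-7 -2 9
-7 -1 8
-6 -5 11
-6 -1 7
-5 -6 11
-5 -1 6
-4 -7 11
-4 -1 5
-3 -7 10
-3 -2 5
-2 -7 9
-2 -3 5
-1 -7 8
-1 -6 7
-1 -5 6
-1 -4 5

Derivation:
Walk ring at distance 3 from (-4, -4, 8):
Start at center + D4*3 = (-7, -4, 11)
  hex 0: (-7, -4, 11)
  hex 1: (-6, -5, 11)
  hex 2: (-5, -6, 11)
  hex 3: (-4, -7, 11)
  hex 4: (-3, -7, 10)
  hex 5: (-2, -7, 9)
  hex 6: (-1, -7, 8)
  hex 7: (-1, -6, 7)
  hex 8: (-1, -5, 6)
  hex 9: (-1, -4, 5)
  hex 10: (-2, -3, 5)
  hex 11: (-3, -2, 5)
  hex 12: (-4, -1, 5)
  hex 13: (-5, -1, 6)
  hex 14: (-6, -1, 7)
  hex 15: (-7, -1, 8)
  hex 16: (-7, -2, 9)
  hex 17: (-7, -3, 10)
Sorted: 18 hexes.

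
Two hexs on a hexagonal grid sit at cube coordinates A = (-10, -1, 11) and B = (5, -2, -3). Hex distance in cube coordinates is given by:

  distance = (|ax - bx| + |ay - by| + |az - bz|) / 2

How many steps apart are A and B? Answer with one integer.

Answer: 15

Derivation:
|ax - bx| = |-10 - 5| = 15
|ay - by| = |-1 - (-2)| = 1
|az - bz| = |11 - (-3)| = 14
distance = (15 + 1 + 14) / 2 = 30 / 2 = 15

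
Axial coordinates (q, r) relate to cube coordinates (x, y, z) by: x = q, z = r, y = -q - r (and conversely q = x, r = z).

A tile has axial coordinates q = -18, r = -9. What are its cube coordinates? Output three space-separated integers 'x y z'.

Answer: -18 27 -9

Derivation:
x = q = -18
z = r = -9
y = -x - z = -(-18) - (-9) = 27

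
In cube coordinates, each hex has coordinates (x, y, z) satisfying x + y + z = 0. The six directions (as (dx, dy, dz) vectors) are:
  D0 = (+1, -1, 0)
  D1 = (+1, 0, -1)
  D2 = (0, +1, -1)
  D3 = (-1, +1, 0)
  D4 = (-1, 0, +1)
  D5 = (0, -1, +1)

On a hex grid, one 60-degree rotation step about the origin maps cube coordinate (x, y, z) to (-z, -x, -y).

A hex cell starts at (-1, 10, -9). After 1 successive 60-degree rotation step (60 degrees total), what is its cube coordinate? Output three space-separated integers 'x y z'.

Start: (-1, 10, -9)
Step 1: (-1, 10, -9) -> (-(-9), -(-1), -(10)) = (9, 1, -10)

Answer: 9 1 -10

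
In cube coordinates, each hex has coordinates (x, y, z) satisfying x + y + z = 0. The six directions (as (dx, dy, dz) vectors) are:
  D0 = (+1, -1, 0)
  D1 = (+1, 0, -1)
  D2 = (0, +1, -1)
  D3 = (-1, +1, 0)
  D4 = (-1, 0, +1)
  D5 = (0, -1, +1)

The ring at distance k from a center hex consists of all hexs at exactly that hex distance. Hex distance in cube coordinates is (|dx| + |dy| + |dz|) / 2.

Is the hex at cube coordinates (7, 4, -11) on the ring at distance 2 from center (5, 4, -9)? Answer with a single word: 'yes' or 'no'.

Answer: yes

Derivation:
|px - cx| = |7 - 5| = 2
|py - cy| = |4 - 4| = 0
|pz - cz| = |-11 - (-9)| = 2
distance = (2+0+2)/2 = 4/2 = 2
radius = 2; distance == radius -> yes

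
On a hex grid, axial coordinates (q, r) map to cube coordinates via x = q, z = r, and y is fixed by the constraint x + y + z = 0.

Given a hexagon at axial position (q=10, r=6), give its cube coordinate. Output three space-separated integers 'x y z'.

Answer: 10 -16 6

Derivation:
x = q = 10
z = r = 6
y = -x - z = -(10) - (6) = -16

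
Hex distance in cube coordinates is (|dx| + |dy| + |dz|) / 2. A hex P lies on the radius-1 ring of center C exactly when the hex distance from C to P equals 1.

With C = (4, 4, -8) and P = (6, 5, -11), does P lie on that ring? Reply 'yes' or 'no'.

|px - cx| = |6 - 4| = 2
|py - cy| = |5 - 4| = 1
|pz - cz| = |-11 - (-8)| = 3
distance = (2+1+3)/2 = 6/2 = 3
radius = 1; distance != radius -> no

Answer: no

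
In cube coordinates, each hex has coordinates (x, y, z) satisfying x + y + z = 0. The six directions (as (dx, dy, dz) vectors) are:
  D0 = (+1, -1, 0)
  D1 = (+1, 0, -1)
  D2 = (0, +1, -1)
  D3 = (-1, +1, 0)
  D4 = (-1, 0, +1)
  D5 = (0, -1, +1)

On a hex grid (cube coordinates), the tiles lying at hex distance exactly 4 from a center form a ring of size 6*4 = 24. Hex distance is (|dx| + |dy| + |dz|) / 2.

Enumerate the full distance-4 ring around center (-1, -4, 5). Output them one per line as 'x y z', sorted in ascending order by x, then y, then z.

Walk ring at distance 4 from (-1, -4, 5):
Start at center + D4*4 = (-5, -4, 9)
  hex 0: (-5, -4, 9)
  hex 1: (-4, -5, 9)
  hex 2: (-3, -6, 9)
  hex 3: (-2, -7, 9)
  hex 4: (-1, -8, 9)
  hex 5: (0, -8, 8)
  hex 6: (1, -8, 7)
  hex 7: (2, -8, 6)
  hex 8: (3, -8, 5)
  hex 9: (3, -7, 4)
  hex 10: (3, -6, 3)
  hex 11: (3, -5, 2)
  hex 12: (3, -4, 1)
  hex 13: (2, -3, 1)
  hex 14: (1, -2, 1)
  hex 15: (0, -1, 1)
  hex 16: (-1, 0, 1)
  hex 17: (-2, 0, 2)
  hex 18: (-3, 0, 3)
  hex 19: (-4, 0, 4)
  hex 20: (-5, 0, 5)
  hex 21: (-5, -1, 6)
  hex 22: (-5, -2, 7)
  hex 23: (-5, -3, 8)
Sorted: 24 hexes.

Answer: -5 -4 9
-5 -3 8
-5 -2 7
-5 -1 6
-5 0 5
-4 -5 9
-4 0 4
-3 -6 9
-3 0 3
-2 -7 9
-2 0 2
-1 -8 9
-1 0 1
0 -8 8
0 -1 1
1 -8 7
1 -2 1
2 -8 6
2 -3 1
3 -8 5
3 -7 4
3 -6 3
3 -5 2
3 -4 1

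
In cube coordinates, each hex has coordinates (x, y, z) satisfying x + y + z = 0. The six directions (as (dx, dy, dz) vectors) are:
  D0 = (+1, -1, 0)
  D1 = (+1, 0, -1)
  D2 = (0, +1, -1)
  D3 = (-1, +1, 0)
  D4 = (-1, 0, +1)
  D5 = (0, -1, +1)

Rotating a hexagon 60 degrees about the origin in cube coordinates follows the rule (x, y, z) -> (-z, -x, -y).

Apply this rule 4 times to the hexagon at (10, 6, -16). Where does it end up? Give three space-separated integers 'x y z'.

Start: (10, 6, -16)
Step 1: (10, 6, -16) -> (-(-16), -(10), -(6)) = (16, -10, -6)
Step 2: (16, -10, -6) -> (-(-6), -(16), -(-10)) = (6, -16, 10)
Step 3: (6, -16, 10) -> (-(10), -(6), -(-16)) = (-10, -6, 16)
Step 4: (-10, -6, 16) -> (-(16), -(-10), -(-6)) = (-16, 10, 6)

Answer: -16 10 6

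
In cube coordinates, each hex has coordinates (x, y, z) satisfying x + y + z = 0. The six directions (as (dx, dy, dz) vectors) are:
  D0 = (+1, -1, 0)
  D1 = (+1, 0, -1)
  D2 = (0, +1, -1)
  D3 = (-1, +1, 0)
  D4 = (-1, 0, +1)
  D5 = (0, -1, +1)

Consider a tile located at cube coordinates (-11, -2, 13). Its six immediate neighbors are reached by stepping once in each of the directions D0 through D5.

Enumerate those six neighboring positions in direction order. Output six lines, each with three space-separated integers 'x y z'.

Center: (-11, -2, 13). Add each direction:
  D0: (-11, -2, 13) + (1, -1, 0) = (-10, -3, 13)
  D1: (-11, -2, 13) + (1, 0, -1) = (-10, -2, 12)
  D2: (-11, -2, 13) + (0, 1, -1) = (-11, -1, 12)
  D3: (-11, -2, 13) + (-1, 1, 0) = (-12, -1, 13)
  D4: (-11, -2, 13) + (-1, 0, 1) = (-12, -2, 14)
  D5: (-11, -2, 13) + (0, -1, 1) = (-11, -3, 14)

Answer: -10 -3 13
-10 -2 12
-11 -1 12
-12 -1 13
-12 -2 14
-11 -3 14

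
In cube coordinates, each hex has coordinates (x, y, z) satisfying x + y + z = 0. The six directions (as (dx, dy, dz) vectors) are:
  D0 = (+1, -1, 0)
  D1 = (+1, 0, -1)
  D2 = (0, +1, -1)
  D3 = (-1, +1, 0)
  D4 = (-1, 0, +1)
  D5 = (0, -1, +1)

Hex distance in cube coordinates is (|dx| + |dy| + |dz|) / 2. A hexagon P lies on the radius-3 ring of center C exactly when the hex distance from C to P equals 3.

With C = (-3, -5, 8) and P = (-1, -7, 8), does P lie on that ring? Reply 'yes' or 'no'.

|px - cx| = |-1 - (-3)| = 2
|py - cy| = |-7 - (-5)| = 2
|pz - cz| = |8 - 8| = 0
distance = (2+2+0)/2 = 4/2 = 2
radius = 3; distance != radius -> no

Answer: no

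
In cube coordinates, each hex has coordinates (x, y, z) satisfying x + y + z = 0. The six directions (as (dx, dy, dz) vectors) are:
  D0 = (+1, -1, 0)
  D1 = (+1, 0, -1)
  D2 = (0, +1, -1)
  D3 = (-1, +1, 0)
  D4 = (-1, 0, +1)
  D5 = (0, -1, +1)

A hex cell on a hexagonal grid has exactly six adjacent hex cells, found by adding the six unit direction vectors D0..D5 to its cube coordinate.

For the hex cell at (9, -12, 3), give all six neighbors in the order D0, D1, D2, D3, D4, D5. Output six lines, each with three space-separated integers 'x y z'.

Answer: 10 -13 3
10 -12 2
9 -11 2
8 -11 3
8 -12 4
9 -13 4

Derivation:
Center: (9, -12, 3). Add each direction:
  D0: (9, -12, 3) + (1, -1, 0) = (10, -13, 3)
  D1: (9, -12, 3) + (1, 0, -1) = (10, -12, 2)
  D2: (9, -12, 3) + (0, 1, -1) = (9, -11, 2)
  D3: (9, -12, 3) + (-1, 1, 0) = (8, -11, 3)
  D4: (9, -12, 3) + (-1, 0, 1) = (8, -12, 4)
  D5: (9, -12, 3) + (0, -1, 1) = (9, -13, 4)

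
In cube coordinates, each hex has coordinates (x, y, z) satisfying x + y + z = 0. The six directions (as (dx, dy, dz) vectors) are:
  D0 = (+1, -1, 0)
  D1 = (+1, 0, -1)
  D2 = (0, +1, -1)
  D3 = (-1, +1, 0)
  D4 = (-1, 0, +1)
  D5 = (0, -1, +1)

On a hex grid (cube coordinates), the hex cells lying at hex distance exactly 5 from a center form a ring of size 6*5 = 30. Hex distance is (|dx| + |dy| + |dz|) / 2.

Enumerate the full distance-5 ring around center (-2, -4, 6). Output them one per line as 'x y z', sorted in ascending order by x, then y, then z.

Walk ring at distance 5 from (-2, -4, 6):
Start at center + D4*5 = (-7, -4, 11)
  hex 0: (-7, -4, 11)
  hex 1: (-6, -5, 11)
  hex 2: (-5, -6, 11)
  hex 3: (-4, -7, 11)
  hex 4: (-3, -8, 11)
  hex 5: (-2, -9, 11)
  hex 6: (-1, -9, 10)
  hex 7: (0, -9, 9)
  hex 8: (1, -9, 8)
  hex 9: (2, -9, 7)
  hex 10: (3, -9, 6)
  hex 11: (3, -8, 5)
  hex 12: (3, -7, 4)
  hex 13: (3, -6, 3)
  hex 14: (3, -5, 2)
  hex 15: (3, -4, 1)
  hex 16: (2, -3, 1)
  hex 17: (1, -2, 1)
  hex 18: (0, -1, 1)
  hex 19: (-1, 0, 1)
  hex 20: (-2, 1, 1)
  hex 21: (-3, 1, 2)
  hex 22: (-4, 1, 3)
  hex 23: (-5, 1, 4)
  hex 24: (-6, 1, 5)
  hex 25: (-7, 1, 6)
  hex 26: (-7, 0, 7)
  hex 27: (-7, -1, 8)
  hex 28: (-7, -2, 9)
  hex 29: (-7, -3, 10)
Sorted: 30 hexes.

Answer: -7 -4 11
-7 -3 10
-7 -2 9
-7 -1 8
-7 0 7
-7 1 6
-6 -5 11
-6 1 5
-5 -6 11
-5 1 4
-4 -7 11
-4 1 3
-3 -8 11
-3 1 2
-2 -9 11
-2 1 1
-1 -9 10
-1 0 1
0 -9 9
0 -1 1
1 -9 8
1 -2 1
2 -9 7
2 -3 1
3 -9 6
3 -8 5
3 -7 4
3 -6 3
3 -5 2
3 -4 1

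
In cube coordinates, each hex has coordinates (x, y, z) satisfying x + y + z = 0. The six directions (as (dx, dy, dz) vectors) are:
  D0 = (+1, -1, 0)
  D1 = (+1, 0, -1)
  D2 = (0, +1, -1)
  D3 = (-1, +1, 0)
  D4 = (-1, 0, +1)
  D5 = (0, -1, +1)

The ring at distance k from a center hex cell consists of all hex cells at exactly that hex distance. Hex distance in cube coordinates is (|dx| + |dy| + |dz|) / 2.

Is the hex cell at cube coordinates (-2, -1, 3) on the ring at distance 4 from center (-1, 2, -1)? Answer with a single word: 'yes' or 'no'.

Answer: yes

Derivation:
|px - cx| = |-2 - (-1)| = 1
|py - cy| = |-1 - 2| = 3
|pz - cz| = |3 - (-1)| = 4
distance = (1+3+4)/2 = 8/2 = 4
radius = 4; distance == radius -> yes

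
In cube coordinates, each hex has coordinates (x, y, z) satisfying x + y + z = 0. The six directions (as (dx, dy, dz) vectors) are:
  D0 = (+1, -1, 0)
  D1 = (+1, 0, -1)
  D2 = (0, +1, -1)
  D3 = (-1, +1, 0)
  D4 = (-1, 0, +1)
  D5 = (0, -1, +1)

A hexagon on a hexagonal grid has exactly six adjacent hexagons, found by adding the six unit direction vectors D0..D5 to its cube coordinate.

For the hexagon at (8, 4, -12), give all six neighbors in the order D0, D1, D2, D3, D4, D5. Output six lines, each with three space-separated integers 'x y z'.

Center: (8, 4, -12). Add each direction:
  D0: (8, 4, -12) + (1, -1, 0) = (9, 3, -12)
  D1: (8, 4, -12) + (1, 0, -1) = (9, 4, -13)
  D2: (8, 4, -12) + (0, 1, -1) = (8, 5, -13)
  D3: (8, 4, -12) + (-1, 1, 0) = (7, 5, -12)
  D4: (8, 4, -12) + (-1, 0, 1) = (7, 4, -11)
  D5: (8, 4, -12) + (0, -1, 1) = (8, 3, -11)

Answer: 9 3 -12
9 4 -13
8 5 -13
7 5 -12
7 4 -11
8 3 -11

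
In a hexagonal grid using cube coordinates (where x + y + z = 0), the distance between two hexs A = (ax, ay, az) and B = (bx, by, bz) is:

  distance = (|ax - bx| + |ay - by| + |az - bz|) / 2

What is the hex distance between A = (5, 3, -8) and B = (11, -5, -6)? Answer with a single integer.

Answer: 8

Derivation:
|ax - bx| = |5 - 11| = 6
|ay - by| = |3 - (-5)| = 8
|az - bz| = |-8 - (-6)| = 2
distance = (6 + 8 + 2) / 2 = 16 / 2 = 8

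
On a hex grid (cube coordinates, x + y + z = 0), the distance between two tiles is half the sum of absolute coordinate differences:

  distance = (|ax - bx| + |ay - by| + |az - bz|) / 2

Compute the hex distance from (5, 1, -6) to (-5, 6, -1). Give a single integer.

|ax - bx| = |5 - (-5)| = 10
|ay - by| = |1 - 6| = 5
|az - bz| = |-6 - (-1)| = 5
distance = (10 + 5 + 5) / 2 = 20 / 2 = 10

Answer: 10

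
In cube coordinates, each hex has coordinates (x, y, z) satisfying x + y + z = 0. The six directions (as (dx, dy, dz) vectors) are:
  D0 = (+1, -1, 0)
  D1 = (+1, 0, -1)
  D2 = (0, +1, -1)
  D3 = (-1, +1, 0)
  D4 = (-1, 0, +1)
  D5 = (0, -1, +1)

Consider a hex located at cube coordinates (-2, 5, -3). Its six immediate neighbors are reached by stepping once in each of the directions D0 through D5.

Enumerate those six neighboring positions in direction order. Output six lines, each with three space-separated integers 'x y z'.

Answer: -1 4 -3
-1 5 -4
-2 6 -4
-3 6 -3
-3 5 -2
-2 4 -2

Derivation:
Center: (-2, 5, -3). Add each direction:
  D0: (-2, 5, -3) + (1, -1, 0) = (-1, 4, -3)
  D1: (-2, 5, -3) + (1, 0, -1) = (-1, 5, -4)
  D2: (-2, 5, -3) + (0, 1, -1) = (-2, 6, -4)
  D3: (-2, 5, -3) + (-1, 1, 0) = (-3, 6, -3)
  D4: (-2, 5, -3) + (-1, 0, 1) = (-3, 5, -2)
  D5: (-2, 5, -3) + (0, -1, 1) = (-2, 4, -2)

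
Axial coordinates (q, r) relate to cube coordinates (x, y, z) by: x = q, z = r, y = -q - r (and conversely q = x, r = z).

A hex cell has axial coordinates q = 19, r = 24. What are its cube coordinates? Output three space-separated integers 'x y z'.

x = q = 19
z = r = 24
y = -x - z = -(19) - (24) = -43

Answer: 19 -43 24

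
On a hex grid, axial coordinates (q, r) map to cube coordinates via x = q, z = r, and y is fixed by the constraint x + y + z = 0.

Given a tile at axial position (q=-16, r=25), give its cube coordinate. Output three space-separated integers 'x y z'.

Answer: -16 -9 25

Derivation:
x = q = -16
z = r = 25
y = -x - z = -(-16) - (25) = -9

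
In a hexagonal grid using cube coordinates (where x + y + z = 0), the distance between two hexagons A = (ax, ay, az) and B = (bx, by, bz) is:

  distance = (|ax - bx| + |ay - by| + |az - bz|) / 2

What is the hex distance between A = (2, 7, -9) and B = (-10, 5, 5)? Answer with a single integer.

Answer: 14

Derivation:
|ax - bx| = |2 - (-10)| = 12
|ay - by| = |7 - 5| = 2
|az - bz| = |-9 - 5| = 14
distance = (12 + 2 + 14) / 2 = 28 / 2 = 14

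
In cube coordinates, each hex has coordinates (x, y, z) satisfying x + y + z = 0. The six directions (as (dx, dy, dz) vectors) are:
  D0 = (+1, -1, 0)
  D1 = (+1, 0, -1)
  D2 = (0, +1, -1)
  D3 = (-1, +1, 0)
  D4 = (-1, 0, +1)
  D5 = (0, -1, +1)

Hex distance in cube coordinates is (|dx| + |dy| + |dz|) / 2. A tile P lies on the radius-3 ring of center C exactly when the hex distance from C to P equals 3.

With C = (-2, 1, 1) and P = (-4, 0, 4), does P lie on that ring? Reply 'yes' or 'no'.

|px - cx| = |-4 - (-2)| = 2
|py - cy| = |0 - 1| = 1
|pz - cz| = |4 - 1| = 3
distance = (2+1+3)/2 = 6/2 = 3
radius = 3; distance == radius -> yes

Answer: yes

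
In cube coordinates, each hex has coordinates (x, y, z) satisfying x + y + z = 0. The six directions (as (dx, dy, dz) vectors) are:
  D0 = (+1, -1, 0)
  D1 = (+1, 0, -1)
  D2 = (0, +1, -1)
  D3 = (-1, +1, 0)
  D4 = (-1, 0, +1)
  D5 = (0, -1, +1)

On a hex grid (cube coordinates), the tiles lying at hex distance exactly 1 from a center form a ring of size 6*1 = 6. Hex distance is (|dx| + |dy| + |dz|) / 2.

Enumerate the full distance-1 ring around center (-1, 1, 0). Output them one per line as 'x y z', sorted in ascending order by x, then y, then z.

Walk ring at distance 1 from (-1, 1, 0):
Start at center + D4*1 = (-2, 1, 1)
  hex 0: (-2, 1, 1)
  hex 1: (-1, 0, 1)
  hex 2: (0, 0, 0)
  hex 3: (0, 1, -1)
  hex 4: (-1, 2, -1)
  hex 5: (-2, 2, 0)
Sorted: 6 hexes.

Answer: -2 1 1
-2 2 0
-1 0 1
-1 2 -1
0 0 0
0 1 -1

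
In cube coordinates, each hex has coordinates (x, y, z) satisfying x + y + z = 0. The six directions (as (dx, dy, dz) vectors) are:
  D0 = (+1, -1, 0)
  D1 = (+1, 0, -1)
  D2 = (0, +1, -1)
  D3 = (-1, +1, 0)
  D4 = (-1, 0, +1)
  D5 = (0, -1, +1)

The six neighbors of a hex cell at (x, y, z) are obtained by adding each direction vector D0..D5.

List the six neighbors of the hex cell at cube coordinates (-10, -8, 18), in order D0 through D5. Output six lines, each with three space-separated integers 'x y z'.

Center: (-10, -8, 18). Add each direction:
  D0: (-10, -8, 18) + (1, -1, 0) = (-9, -9, 18)
  D1: (-10, -8, 18) + (1, 0, -1) = (-9, -8, 17)
  D2: (-10, -8, 18) + (0, 1, -1) = (-10, -7, 17)
  D3: (-10, -8, 18) + (-1, 1, 0) = (-11, -7, 18)
  D4: (-10, -8, 18) + (-1, 0, 1) = (-11, -8, 19)
  D5: (-10, -8, 18) + (0, -1, 1) = (-10, -9, 19)

Answer: -9 -9 18
-9 -8 17
-10 -7 17
-11 -7 18
-11 -8 19
-10 -9 19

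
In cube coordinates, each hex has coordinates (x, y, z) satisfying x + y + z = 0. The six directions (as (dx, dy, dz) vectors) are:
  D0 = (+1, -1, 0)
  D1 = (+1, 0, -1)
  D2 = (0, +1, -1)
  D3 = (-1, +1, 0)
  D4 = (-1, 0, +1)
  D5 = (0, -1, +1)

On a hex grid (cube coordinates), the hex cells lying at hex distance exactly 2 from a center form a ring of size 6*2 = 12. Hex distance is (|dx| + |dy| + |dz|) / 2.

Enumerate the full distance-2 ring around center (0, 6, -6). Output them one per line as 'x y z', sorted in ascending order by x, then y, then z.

Answer: -2 6 -4
-2 7 -5
-2 8 -6
-1 5 -4
-1 8 -7
0 4 -4
0 8 -8
1 4 -5
1 7 -8
2 4 -6
2 5 -7
2 6 -8

Derivation:
Walk ring at distance 2 from (0, 6, -6):
Start at center + D4*2 = (-2, 6, -4)
  hex 0: (-2, 6, -4)
  hex 1: (-1, 5, -4)
  hex 2: (0, 4, -4)
  hex 3: (1, 4, -5)
  hex 4: (2, 4, -6)
  hex 5: (2, 5, -7)
  hex 6: (2, 6, -8)
  hex 7: (1, 7, -8)
  hex 8: (0, 8, -8)
  hex 9: (-1, 8, -7)
  hex 10: (-2, 8, -6)
  hex 11: (-2, 7, -5)
Sorted: 12 hexes.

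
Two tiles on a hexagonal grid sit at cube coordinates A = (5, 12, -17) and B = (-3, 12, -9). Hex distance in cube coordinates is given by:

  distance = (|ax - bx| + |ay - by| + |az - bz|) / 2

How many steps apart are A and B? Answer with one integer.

|ax - bx| = |5 - (-3)| = 8
|ay - by| = |12 - 12| = 0
|az - bz| = |-17 - (-9)| = 8
distance = (8 + 0 + 8) / 2 = 16 / 2 = 8

Answer: 8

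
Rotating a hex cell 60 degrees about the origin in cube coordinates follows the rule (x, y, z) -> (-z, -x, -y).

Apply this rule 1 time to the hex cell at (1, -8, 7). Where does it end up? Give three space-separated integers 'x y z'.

Answer: -7 -1 8

Derivation:
Start: (1, -8, 7)
Step 1: (1, -8, 7) -> (-(7), -(1), -(-8)) = (-7, -1, 8)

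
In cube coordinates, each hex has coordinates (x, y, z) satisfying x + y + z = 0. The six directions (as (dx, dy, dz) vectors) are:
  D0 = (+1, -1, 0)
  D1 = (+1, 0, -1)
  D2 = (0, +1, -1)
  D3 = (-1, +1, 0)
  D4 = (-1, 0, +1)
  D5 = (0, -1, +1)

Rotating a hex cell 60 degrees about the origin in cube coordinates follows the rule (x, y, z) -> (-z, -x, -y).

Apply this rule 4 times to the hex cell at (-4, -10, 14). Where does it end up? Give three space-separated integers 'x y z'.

Answer: 14 -4 -10

Derivation:
Start: (-4, -10, 14)
Step 1: (-4, -10, 14) -> (-(14), -(-4), -(-10)) = (-14, 4, 10)
Step 2: (-14, 4, 10) -> (-(10), -(-14), -(4)) = (-10, 14, -4)
Step 3: (-10, 14, -4) -> (-(-4), -(-10), -(14)) = (4, 10, -14)
Step 4: (4, 10, -14) -> (-(-14), -(4), -(10)) = (14, -4, -10)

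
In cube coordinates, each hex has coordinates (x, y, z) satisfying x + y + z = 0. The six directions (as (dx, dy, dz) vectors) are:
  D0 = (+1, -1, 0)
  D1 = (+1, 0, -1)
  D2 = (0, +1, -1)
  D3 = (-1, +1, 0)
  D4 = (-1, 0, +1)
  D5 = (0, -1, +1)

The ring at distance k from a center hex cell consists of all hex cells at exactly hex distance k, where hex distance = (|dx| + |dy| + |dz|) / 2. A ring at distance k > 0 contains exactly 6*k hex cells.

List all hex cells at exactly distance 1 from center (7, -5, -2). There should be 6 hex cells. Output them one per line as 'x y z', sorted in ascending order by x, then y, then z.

Walk ring at distance 1 from (7, -5, -2):
Start at center + D4*1 = (6, -5, -1)
  hex 0: (6, -5, -1)
  hex 1: (7, -6, -1)
  hex 2: (8, -6, -2)
  hex 3: (8, -5, -3)
  hex 4: (7, -4, -3)
  hex 5: (6, -4, -2)
Sorted: 6 hexes.

Answer: 6 -5 -1
6 -4 -2
7 -6 -1
7 -4 -3
8 -6 -2
8 -5 -3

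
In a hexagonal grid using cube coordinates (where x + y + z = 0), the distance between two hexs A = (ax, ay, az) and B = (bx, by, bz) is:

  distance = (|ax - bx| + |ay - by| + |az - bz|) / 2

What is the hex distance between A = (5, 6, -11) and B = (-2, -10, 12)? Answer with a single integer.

Answer: 23

Derivation:
|ax - bx| = |5 - (-2)| = 7
|ay - by| = |6 - (-10)| = 16
|az - bz| = |-11 - 12| = 23
distance = (7 + 16 + 23) / 2 = 46 / 2 = 23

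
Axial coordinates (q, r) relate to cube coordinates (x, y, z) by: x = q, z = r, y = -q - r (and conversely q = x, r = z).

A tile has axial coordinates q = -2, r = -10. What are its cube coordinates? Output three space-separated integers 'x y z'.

Answer: -2 12 -10

Derivation:
x = q = -2
z = r = -10
y = -x - z = -(-2) - (-10) = 12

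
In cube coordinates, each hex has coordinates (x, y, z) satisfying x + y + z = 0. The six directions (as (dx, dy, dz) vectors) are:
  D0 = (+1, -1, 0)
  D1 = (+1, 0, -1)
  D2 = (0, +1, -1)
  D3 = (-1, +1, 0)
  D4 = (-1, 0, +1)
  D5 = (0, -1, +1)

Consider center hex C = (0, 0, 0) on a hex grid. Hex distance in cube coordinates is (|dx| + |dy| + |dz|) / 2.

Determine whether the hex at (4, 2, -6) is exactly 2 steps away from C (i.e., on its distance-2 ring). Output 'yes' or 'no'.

|px - cx| = |4 - 0| = 4
|py - cy| = |2 - 0| = 2
|pz - cz| = |-6 - 0| = 6
distance = (4+2+6)/2 = 12/2 = 6
radius = 2; distance != radius -> no

Answer: no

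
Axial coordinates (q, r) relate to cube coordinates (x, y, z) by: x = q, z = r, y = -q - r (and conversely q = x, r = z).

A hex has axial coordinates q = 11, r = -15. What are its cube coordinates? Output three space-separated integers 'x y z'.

Answer: 11 4 -15

Derivation:
x = q = 11
z = r = -15
y = -x - z = -(11) - (-15) = 4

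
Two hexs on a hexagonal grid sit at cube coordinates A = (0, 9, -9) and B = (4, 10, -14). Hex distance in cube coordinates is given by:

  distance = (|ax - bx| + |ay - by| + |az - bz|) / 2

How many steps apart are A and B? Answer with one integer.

|ax - bx| = |0 - 4| = 4
|ay - by| = |9 - 10| = 1
|az - bz| = |-9 - (-14)| = 5
distance = (4 + 1 + 5) / 2 = 10 / 2 = 5

Answer: 5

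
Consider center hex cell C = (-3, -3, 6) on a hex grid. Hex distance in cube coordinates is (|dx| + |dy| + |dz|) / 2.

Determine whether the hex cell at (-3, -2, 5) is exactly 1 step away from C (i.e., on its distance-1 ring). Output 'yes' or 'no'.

|px - cx| = |-3 - (-3)| = 0
|py - cy| = |-2 - (-3)| = 1
|pz - cz| = |5 - 6| = 1
distance = (0+1+1)/2 = 2/2 = 1
radius = 1; distance == radius -> yes

Answer: yes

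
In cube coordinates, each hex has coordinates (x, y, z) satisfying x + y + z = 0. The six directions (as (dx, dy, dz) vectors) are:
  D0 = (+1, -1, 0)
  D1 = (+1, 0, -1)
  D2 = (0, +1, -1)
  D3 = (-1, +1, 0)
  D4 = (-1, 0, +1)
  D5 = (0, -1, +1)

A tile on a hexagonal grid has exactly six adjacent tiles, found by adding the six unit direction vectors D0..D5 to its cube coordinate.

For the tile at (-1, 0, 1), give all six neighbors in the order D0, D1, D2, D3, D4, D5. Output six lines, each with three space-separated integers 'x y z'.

Answer: 0 -1 1
0 0 0
-1 1 0
-2 1 1
-2 0 2
-1 -1 2

Derivation:
Center: (-1, 0, 1). Add each direction:
  D0: (-1, 0, 1) + (1, -1, 0) = (0, -1, 1)
  D1: (-1, 0, 1) + (1, 0, -1) = (0, 0, 0)
  D2: (-1, 0, 1) + (0, 1, -1) = (-1, 1, 0)
  D3: (-1, 0, 1) + (-1, 1, 0) = (-2, 1, 1)
  D4: (-1, 0, 1) + (-1, 0, 1) = (-2, 0, 2)
  D5: (-1, 0, 1) + (0, -1, 1) = (-1, -1, 2)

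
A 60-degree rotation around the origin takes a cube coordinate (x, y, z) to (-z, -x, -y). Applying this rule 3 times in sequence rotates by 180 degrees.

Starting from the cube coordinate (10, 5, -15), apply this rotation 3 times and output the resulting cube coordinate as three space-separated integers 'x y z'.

Start: (10, 5, -15)
Step 1: (10, 5, -15) -> (-(-15), -(10), -(5)) = (15, -10, -5)
Step 2: (15, -10, -5) -> (-(-5), -(15), -(-10)) = (5, -15, 10)
Step 3: (5, -15, 10) -> (-(10), -(5), -(-15)) = (-10, -5, 15)

Answer: -10 -5 15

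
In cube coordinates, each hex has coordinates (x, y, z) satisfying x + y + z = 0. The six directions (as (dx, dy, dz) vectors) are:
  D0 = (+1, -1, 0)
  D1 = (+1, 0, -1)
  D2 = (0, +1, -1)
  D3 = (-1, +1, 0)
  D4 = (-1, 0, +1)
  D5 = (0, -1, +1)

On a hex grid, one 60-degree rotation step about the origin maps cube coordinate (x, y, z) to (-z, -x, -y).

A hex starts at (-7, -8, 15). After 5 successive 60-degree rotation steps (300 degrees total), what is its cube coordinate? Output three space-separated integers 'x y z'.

Answer: 8 -15 7

Derivation:
Start: (-7, -8, 15)
Step 1: (-7, -8, 15) -> (-(15), -(-7), -(-8)) = (-15, 7, 8)
Step 2: (-15, 7, 8) -> (-(8), -(-15), -(7)) = (-8, 15, -7)
Step 3: (-8, 15, -7) -> (-(-7), -(-8), -(15)) = (7, 8, -15)
Step 4: (7, 8, -15) -> (-(-15), -(7), -(8)) = (15, -7, -8)
Step 5: (15, -7, -8) -> (-(-8), -(15), -(-7)) = (8, -15, 7)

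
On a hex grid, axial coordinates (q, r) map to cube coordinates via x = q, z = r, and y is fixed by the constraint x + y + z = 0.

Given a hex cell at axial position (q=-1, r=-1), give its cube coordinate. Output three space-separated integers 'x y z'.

Answer: -1 2 -1

Derivation:
x = q = -1
z = r = -1
y = -x - z = -(-1) - (-1) = 2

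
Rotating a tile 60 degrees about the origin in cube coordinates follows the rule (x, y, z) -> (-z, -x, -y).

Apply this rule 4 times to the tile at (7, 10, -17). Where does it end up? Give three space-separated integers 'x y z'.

Answer: -17 7 10

Derivation:
Start: (7, 10, -17)
Step 1: (7, 10, -17) -> (-(-17), -(7), -(10)) = (17, -7, -10)
Step 2: (17, -7, -10) -> (-(-10), -(17), -(-7)) = (10, -17, 7)
Step 3: (10, -17, 7) -> (-(7), -(10), -(-17)) = (-7, -10, 17)
Step 4: (-7, -10, 17) -> (-(17), -(-7), -(-10)) = (-17, 7, 10)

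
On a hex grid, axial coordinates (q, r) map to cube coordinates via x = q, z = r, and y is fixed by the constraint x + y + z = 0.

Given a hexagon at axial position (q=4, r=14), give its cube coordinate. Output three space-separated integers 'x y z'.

Answer: 4 -18 14

Derivation:
x = q = 4
z = r = 14
y = -x - z = -(4) - (14) = -18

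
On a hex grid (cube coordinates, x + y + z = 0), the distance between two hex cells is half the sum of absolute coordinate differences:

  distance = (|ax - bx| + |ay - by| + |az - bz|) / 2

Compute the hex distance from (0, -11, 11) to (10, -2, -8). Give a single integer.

Answer: 19

Derivation:
|ax - bx| = |0 - 10| = 10
|ay - by| = |-11 - (-2)| = 9
|az - bz| = |11 - (-8)| = 19
distance = (10 + 9 + 19) / 2 = 38 / 2 = 19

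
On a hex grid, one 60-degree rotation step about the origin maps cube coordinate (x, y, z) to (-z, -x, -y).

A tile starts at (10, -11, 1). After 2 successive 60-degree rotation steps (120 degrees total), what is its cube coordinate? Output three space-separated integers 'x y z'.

Start: (10, -11, 1)
Step 1: (10, -11, 1) -> (-(1), -(10), -(-11)) = (-1, -10, 11)
Step 2: (-1, -10, 11) -> (-(11), -(-1), -(-10)) = (-11, 1, 10)

Answer: -11 1 10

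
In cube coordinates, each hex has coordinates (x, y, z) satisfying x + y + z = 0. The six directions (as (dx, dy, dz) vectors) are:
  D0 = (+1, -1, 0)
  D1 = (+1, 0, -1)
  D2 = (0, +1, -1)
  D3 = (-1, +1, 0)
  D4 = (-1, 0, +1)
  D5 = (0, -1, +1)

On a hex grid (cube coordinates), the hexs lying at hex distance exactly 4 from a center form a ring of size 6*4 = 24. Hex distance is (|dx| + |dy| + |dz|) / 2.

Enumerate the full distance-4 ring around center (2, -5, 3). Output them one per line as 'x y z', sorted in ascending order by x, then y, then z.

Answer: -2 -5 7
-2 -4 6
-2 -3 5
-2 -2 4
-2 -1 3
-1 -6 7
-1 -1 2
0 -7 7
0 -1 1
1 -8 7
1 -1 0
2 -9 7
2 -1 -1
3 -9 6
3 -2 -1
4 -9 5
4 -3 -1
5 -9 4
5 -4 -1
6 -9 3
6 -8 2
6 -7 1
6 -6 0
6 -5 -1

Derivation:
Walk ring at distance 4 from (2, -5, 3):
Start at center + D4*4 = (-2, -5, 7)
  hex 0: (-2, -5, 7)
  hex 1: (-1, -6, 7)
  hex 2: (0, -7, 7)
  hex 3: (1, -8, 7)
  hex 4: (2, -9, 7)
  hex 5: (3, -9, 6)
  hex 6: (4, -9, 5)
  hex 7: (5, -9, 4)
  hex 8: (6, -9, 3)
  hex 9: (6, -8, 2)
  hex 10: (6, -7, 1)
  hex 11: (6, -6, 0)
  hex 12: (6, -5, -1)
  hex 13: (5, -4, -1)
  hex 14: (4, -3, -1)
  hex 15: (3, -2, -1)
  hex 16: (2, -1, -1)
  hex 17: (1, -1, 0)
  hex 18: (0, -1, 1)
  hex 19: (-1, -1, 2)
  hex 20: (-2, -1, 3)
  hex 21: (-2, -2, 4)
  hex 22: (-2, -3, 5)
  hex 23: (-2, -4, 6)
Sorted: 24 hexes.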